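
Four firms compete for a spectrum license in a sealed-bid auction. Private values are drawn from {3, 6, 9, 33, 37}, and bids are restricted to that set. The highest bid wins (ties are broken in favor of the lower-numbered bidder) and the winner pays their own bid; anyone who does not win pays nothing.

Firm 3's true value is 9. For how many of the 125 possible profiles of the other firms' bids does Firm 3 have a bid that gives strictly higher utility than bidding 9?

2

Others bid (3, 3, 3): truth gives 0; bid 6 gives 3 > 0. Violating.
Others bid (3, 3, 6): truth gives 0; bid 6 gives 3 > 0. Violating.
Others bid (3, 3, 9): truth gives 0; no alternative beats it.
Others bid (3, 3, 33): truth gives 0; no alternative beats it.
(Checking all 125 profiles: 2 have a profitable deviation, 123 do not.)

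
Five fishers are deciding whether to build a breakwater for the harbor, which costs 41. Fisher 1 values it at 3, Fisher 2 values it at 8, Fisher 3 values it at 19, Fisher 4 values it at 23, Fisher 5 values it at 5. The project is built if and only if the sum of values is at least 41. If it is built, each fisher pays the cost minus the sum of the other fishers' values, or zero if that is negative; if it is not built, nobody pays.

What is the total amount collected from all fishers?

8

Total value 58 ≥ cost 41, so it is built.
Fisher 1: others sum to 55; max(0, 41 - 55) = 0.
Fisher 2: others sum to 50; max(0, 41 - 50) = 0.
Fisher 3: others sum to 39; max(0, 41 - 39) = 2.
Fisher 4: others sum to 35; max(0, 41 - 35) = 6.
Fisher 5: others sum to 53; max(0, 41 - 53) = 0.
Total collected = 0 + 0 + 2 + 6 + 0 = 8.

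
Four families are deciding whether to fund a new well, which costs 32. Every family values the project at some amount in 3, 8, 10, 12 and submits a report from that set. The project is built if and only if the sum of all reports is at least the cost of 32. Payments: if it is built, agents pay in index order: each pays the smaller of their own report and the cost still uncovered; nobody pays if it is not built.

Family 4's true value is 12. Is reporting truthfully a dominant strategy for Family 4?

Check each profile of the others' reports and compare truth against every alternative report.
Others report (3, 8, 10): truth gives 1, best alternative gives 0.
Others report (3, 10, 8): truth gives 1, best alternative gives 0.
Others report (8, 3, 10): truth gives 1, best alternative gives 0.
Others report (8, 10, 3): truth gives 1, best alternative gives 0.
Others report (10, 3, 8): truth gives 1, best alternative gives 0.
Others report (10, 8, 3): truth gives 1, best alternative gives 0.
(Remaining 58 profiles checked similarly; truth is weakly best in each.)
In every case the truthful report is at least as good as any alternative, so it is a dominant strategy.

Yes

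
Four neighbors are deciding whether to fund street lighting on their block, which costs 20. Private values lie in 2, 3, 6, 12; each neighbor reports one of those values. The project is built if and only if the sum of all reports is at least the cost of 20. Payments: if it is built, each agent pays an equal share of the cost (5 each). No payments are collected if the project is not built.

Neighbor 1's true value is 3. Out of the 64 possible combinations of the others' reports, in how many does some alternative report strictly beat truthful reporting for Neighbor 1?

Others report (2, 3, 12): truth gives -2; report 2 gives 0 > -2. Violating.
Others report (2, 12, 3): truth gives -2; report 2 gives 0 > -2. Violating.
Others report (3, 2, 12): truth gives -2; report 2 gives 0 > -2. Violating.
Others report (3, 12, 2): truth gives -2; report 2 gives 0 > -2. Violating.
Others report (2, 2, 2): truth gives 0; no alternative beats it.
Others report (2, 2, 3): truth gives 0; no alternative beats it.
(Checking all 64 profiles: 6 have a profitable deviation, 58 do not.)

6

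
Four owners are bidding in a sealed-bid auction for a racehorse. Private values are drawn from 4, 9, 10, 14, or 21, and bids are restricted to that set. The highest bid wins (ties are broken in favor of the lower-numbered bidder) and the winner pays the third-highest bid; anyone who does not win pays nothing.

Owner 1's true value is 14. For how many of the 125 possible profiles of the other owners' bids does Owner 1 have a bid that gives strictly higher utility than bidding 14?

Others bid (4, 4, 21): truth gives 0; bid 21 gives 10 > 0. Violating.
Others bid (4, 9, 21): truth gives 0; bid 21 gives 5 > 0. Violating.
Others bid (4, 10, 21): truth gives 0; bid 21 gives 4 > 0. Violating.
Others bid (4, 21, 4): truth gives 0; bid 21 gives 10 > 0. Violating.
Others bid (4, 4, 4): truth gives 10; no alternative beats it.
Others bid (4, 4, 9): truth gives 10; no alternative beats it.
(Checking all 125 profiles: 27 have a profitable deviation, 98 do not.)

27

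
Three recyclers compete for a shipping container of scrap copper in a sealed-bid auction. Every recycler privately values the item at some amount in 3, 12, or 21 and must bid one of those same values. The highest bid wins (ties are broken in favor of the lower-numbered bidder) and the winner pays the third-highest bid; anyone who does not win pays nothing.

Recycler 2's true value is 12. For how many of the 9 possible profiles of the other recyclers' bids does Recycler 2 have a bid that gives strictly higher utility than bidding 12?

2

Others bid (3, 21): truth gives 0; bid 21 gives 9 > 0. Violating.
Others bid (12, 3): truth gives 0; bid 21 gives 9 > 0. Violating.
Others bid (3, 3): truth gives 9; no alternative beats it.
Others bid (3, 12): truth gives 9; no alternative beats it.
(Checking all 9 profiles: 2 have a profitable deviation, 7 do not.)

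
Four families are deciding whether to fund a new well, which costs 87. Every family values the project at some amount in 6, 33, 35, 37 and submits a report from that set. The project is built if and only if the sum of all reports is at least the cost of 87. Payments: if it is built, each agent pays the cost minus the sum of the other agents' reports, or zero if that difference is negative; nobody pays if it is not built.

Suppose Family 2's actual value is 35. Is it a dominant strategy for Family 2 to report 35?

Check each profile of the others' reports and compare truth against every alternative report.
Others report (33, 33, 33): truth gives 35, best alternative gives 35.
Others report (33, 33, 35): truth gives 35, best alternative gives 35.
Others report (33, 33, 37): truth gives 35, best alternative gives 35.
Others report (33, 35, 33): truth gives 35, best alternative gives 35.
Others report (33, 35, 35): truth gives 35, best alternative gives 35.
Others report (33, 35, 37): truth gives 35, best alternative gives 35.
(Remaining 58 profiles checked similarly; truth is weakly best in each.)
In every case the truthful report is at least as good as any alternative, so it is a dominant strategy.

Yes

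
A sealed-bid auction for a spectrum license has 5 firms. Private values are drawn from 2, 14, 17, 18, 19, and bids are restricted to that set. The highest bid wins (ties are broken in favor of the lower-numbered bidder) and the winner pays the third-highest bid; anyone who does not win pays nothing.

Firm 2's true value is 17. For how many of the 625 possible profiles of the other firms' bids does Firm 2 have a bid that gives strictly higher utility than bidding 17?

64

Others bid (2, 2, 2, 18): truth gives 0; bid 18 gives 15 > 0. Violating.
Others bid (2, 2, 2, 19): truth gives 0; bid 19 gives 15 > 0. Violating.
Others bid (2, 2, 14, 18): truth gives 0; bid 18 gives 3 > 0. Violating.
Others bid (2, 2, 14, 19): truth gives 0; bid 19 gives 3 > 0. Violating.
Others bid (2, 2, 2, 2): truth gives 15; no alternative beats it.
Others bid (2, 2, 2, 14): truth gives 15; no alternative beats it.
(Checking all 625 profiles: 64 have a profitable deviation, 561 do not.)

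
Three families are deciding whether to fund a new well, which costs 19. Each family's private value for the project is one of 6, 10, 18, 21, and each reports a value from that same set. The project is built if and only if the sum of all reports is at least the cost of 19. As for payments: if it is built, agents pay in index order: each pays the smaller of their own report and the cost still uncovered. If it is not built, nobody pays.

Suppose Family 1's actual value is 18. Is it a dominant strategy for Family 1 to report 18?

Consider the case where Family 2 reports 6 and Family 3 reports 6.
Truthful report 18: project built, pays 18, utility 18 - 18 = 0.
Report 10 instead: project built, pays 10, utility 18 - 10 = 8.
Since 8 > 0, reporting 10 is strictly better here, so truthful reporting is not dominant.

No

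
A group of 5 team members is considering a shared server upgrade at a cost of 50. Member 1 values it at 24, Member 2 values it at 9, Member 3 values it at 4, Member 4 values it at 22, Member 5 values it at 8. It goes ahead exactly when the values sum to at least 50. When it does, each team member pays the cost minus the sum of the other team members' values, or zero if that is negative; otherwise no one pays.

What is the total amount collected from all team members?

12

Total value 67 ≥ cost 50, so it is built.
Member 1: others sum to 43; max(0, 50 - 43) = 7.
Member 2: others sum to 58; max(0, 50 - 58) = 0.
Member 3: others sum to 63; max(0, 50 - 63) = 0.
Member 4: others sum to 45; max(0, 50 - 45) = 5.
Member 5: others sum to 59; max(0, 50 - 59) = 0.
Total collected = 7 + 0 + 0 + 5 + 0 = 12.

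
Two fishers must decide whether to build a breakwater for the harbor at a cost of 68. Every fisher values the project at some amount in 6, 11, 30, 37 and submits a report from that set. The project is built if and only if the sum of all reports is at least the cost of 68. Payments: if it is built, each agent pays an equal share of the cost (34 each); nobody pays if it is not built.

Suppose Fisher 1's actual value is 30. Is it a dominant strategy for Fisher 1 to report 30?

Check each profile of the others' reports and compare truth against every alternative report.
Others report (6): truth gives 0, best alternative gives 0.
Others report (11): truth gives 0, best alternative gives 0.
Others report (30): truth gives 0, best alternative gives 0.
Others report (37): truth gives 0, best alternative gives 0.
In every case the truthful report is at least as good as any alternative, so it is a dominant strategy.

Yes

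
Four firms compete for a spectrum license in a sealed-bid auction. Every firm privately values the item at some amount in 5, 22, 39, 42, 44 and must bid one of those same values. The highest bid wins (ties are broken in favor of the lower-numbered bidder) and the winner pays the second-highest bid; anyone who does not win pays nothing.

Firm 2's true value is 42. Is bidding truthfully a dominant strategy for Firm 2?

Check each profile of the others' bids and compare truth against every alternative bid.
Others bid (5, 5, 5): truth gives 37, best alternative gives 37.
Others bid (5, 5, 22): truth gives 20, best alternative gives 20.
Others bid (5, 22, 5): truth gives 20, best alternative gives 20.
Others bid (5, 22, 22): truth gives 20, best alternative gives 20.
Others bid (22, 5, 5): truth gives 20, best alternative gives 20.
Others bid (22, 5, 22): truth gives 20, best alternative gives 20.
(Remaining 119 profiles checked similarly; truth is weakly best in each.)
In every case the truthful bid is at least as good as any alternative, so it is a dominant strategy.

Yes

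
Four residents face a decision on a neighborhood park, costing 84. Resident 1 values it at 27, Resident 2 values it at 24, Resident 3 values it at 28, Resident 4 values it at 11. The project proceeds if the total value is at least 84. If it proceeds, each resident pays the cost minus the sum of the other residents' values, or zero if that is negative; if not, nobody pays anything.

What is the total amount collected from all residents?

66

Total value 90 ≥ cost 84, so it is built.
Resident 1: others sum to 63; max(0, 84 - 63) = 21.
Resident 2: others sum to 66; max(0, 84 - 66) = 18.
Resident 3: others sum to 62; max(0, 84 - 62) = 22.
Resident 4: others sum to 79; max(0, 84 - 79) = 5.
Total collected = 21 + 18 + 22 + 5 = 66.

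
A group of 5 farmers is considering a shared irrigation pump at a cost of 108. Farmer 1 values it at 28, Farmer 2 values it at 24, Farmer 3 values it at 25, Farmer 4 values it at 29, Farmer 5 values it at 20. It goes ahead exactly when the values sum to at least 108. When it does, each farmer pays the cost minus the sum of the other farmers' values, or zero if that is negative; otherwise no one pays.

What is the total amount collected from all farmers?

36

Total value 126 ≥ cost 108, so it is built.
Farmer 1: others sum to 98; max(0, 108 - 98) = 10.
Farmer 2: others sum to 102; max(0, 108 - 102) = 6.
Farmer 3: others sum to 101; max(0, 108 - 101) = 7.
Farmer 4: others sum to 97; max(0, 108 - 97) = 11.
Farmer 5: others sum to 106; max(0, 108 - 106) = 2.
Total collected = 10 + 6 + 7 + 11 + 2 = 36.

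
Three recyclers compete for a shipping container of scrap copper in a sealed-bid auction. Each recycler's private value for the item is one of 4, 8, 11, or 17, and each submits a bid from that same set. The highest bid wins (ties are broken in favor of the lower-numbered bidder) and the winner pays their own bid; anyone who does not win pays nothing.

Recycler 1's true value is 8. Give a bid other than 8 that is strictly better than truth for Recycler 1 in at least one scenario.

Suppose Recycler 2 bids 4 and Recycler 3 bids 4.
Bid 8: wins, pays 8, utility 8 - 8 = 0.
Bid 4: wins, pays 4, utility 8 - 4 = 4.
So bidding 4 beats truth here (4 > 0).

4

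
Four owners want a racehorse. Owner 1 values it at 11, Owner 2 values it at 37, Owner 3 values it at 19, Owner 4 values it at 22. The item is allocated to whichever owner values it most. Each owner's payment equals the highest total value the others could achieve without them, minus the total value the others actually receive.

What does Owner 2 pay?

Owner 2 has the highest value and receives the item.
Without Owner 2, the item would go to the next-highest value, 22, so the others could achieve 22.
With Owner 2 present and winning, the others receive nothing, so their total is 0.
Payment = 22 - 0 = 22.

22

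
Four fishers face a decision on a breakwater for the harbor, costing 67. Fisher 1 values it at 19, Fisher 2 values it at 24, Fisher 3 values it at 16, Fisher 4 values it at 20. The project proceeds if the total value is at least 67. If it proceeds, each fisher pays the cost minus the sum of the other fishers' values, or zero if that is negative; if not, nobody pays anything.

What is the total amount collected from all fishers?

31

Total value 79 ≥ cost 67, so it is built.
Fisher 1: others sum to 60; max(0, 67 - 60) = 7.
Fisher 2: others sum to 55; max(0, 67 - 55) = 12.
Fisher 3: others sum to 63; max(0, 67 - 63) = 4.
Fisher 4: others sum to 59; max(0, 67 - 59) = 8.
Total collected = 7 + 12 + 4 + 8 = 31.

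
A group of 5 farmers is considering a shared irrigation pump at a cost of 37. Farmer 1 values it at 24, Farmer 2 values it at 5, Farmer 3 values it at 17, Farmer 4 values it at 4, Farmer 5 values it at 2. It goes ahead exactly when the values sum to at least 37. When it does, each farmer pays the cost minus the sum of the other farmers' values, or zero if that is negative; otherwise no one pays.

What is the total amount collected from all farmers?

11

Total value 52 ≥ cost 37, so it is built.
Farmer 1: others sum to 28; max(0, 37 - 28) = 9.
Farmer 2: others sum to 47; max(0, 37 - 47) = 0.
Farmer 3: others sum to 35; max(0, 37 - 35) = 2.
Farmer 4: others sum to 48; max(0, 37 - 48) = 0.
Farmer 5: others sum to 50; max(0, 37 - 50) = 0.
Total collected = 9 + 0 + 2 + 0 + 0 = 11.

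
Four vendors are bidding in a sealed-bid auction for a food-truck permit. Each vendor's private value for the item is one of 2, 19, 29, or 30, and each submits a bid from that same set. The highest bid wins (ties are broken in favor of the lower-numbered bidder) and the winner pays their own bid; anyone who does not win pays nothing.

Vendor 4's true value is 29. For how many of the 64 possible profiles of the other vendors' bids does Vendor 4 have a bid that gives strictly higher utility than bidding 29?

Others bid (2, 2, 2): truth gives 0; bid 19 gives 10 > 0. Violating.
Others bid (2, 2, 19): truth gives 0; no alternative beats it.
Others bid (2, 2, 29): truth gives 0; no alternative beats it.
(Checking all 64 profiles: 1 has a profitable deviation, 63 do not.)

1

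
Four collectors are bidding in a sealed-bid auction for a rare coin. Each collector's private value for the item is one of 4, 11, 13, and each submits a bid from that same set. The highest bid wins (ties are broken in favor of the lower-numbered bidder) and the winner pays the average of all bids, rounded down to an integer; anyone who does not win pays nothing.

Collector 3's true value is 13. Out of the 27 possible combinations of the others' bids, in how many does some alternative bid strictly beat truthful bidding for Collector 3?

2

Others bid (4, 4, 4): truth gives 7; bid 11 gives 8 > 7. Violating.
Others bid (4, 4, 11): truth gives 5; bid 11 gives 6 > 5. Violating.
Others bid (4, 4, 13): truth gives 5; no alternative beats it.
Others bid (4, 11, 4): truth gives 5; no alternative beats it.
(Checking all 27 profiles: 2 have a profitable deviation, 25 do not.)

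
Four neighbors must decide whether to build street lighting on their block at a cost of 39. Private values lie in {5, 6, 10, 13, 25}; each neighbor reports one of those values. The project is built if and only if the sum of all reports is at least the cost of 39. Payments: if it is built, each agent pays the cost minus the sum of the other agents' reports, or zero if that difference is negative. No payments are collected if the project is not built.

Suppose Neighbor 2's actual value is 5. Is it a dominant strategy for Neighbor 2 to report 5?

Check each profile of the others' reports and compare truth against every alternative report.
Others report (10, 10, 13): truth gives 0, best alternative gives -1.
Others report (10, 13, 10): truth gives 0, best alternative gives -1.
Others report (13, 10, 10): truth gives 0, best alternative gives -1.
Others report (5, 10, 25): truth gives 5, best alternative gives 5.
Others report (5, 13, 25): truth gives 5, best alternative gives 5.
Others report (5, 25, 10): truth gives 5, best alternative gives 5.
(Remaining 119 profiles checked similarly; truth is weakly best in each.)
In every case the truthful report is at least as good as any alternative, so it is a dominant strategy.

Yes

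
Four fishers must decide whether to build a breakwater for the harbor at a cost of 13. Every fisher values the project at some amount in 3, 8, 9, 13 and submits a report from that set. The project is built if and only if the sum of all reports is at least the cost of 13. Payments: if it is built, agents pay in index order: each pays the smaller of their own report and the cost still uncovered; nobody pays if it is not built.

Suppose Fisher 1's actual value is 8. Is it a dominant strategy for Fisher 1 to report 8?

No

Consider the case where Fisher 2 reports 3, Fisher 3 reports 3 and Fisher 4 reports 8.
Truthful report 8: project built, pays 8, utility 8 - 8 = 0.
Report 3 instead: project built, pays 3, utility 8 - 3 = 5.
Since 5 > 0, reporting 3 is strictly better here, so truthful reporting is not dominant.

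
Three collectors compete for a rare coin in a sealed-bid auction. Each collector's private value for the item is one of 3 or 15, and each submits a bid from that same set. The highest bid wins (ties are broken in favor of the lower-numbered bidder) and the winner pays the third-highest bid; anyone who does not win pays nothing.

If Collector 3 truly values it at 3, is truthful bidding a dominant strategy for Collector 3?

Yes

Check each profile of the others' bids and compare truth against every alternative bid.
Others bid (3, 3): truth gives 0, best alternative gives 0.
Others bid (3, 15): truth gives 0, best alternative gives 0.
Others bid (15, 3): truth gives 0, best alternative gives 0.
Others bid (15, 15): truth gives 0, best alternative gives 0.
In every case the truthful bid is at least as good as any alternative, so it is a dominant strategy.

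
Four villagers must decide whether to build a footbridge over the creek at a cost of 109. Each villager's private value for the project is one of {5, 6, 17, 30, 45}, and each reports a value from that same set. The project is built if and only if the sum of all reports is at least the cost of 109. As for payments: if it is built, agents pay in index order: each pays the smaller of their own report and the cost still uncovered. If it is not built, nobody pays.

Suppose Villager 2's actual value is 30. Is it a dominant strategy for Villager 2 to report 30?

No

Consider the case where Villager 1 reports 5, Villager 3 reports 45 and Villager 4 reports 45.
Truthful report 30: project built, pays 30, utility 30 - 30 = 0.
Report 17 instead: project built, pays 17, utility 30 - 17 = 13.
Since 13 > 0, reporting 17 is strictly better here, so truthful reporting is not dominant.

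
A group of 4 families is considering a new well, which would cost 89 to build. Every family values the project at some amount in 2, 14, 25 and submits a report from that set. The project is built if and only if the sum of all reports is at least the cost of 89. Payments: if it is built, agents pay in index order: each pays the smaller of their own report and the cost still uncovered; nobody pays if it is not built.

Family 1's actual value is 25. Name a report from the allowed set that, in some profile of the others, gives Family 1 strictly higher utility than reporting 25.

14

Suppose Family 2 reports 25, Family 3 reports 25 and Family 4 reports 25.
Report 25: project built, pays 25, utility 25 - 25 = 0.
Report 14: project built, pays 14, utility 25 - 14 = 11.
So reporting 14 beats truth here (11 > 0).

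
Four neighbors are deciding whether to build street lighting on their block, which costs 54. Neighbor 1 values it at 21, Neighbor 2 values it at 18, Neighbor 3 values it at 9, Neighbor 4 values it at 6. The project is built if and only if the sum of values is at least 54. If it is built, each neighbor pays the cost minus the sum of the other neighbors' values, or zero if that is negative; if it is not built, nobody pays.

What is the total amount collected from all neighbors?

54

Total value 54 ≥ cost 54, so it is built.
Neighbor 1: others sum to 33; max(0, 54 - 33) = 21.
Neighbor 2: others sum to 36; max(0, 54 - 36) = 18.
Neighbor 3: others sum to 45; max(0, 54 - 45) = 9.
Neighbor 4: others sum to 48; max(0, 54 - 48) = 6.
Total collected = 21 + 18 + 9 + 6 = 54.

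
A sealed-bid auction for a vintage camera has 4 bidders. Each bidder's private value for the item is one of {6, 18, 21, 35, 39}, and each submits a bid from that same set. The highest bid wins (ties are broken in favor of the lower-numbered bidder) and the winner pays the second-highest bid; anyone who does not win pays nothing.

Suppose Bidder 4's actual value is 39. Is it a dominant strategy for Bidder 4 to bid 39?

Yes

Check each profile of the others' bids and compare truth against every alternative bid.
Others bid (6, 6, 35): truth gives 4, best alternative gives 0.
Others bid (6, 18, 35): truth gives 4, best alternative gives 0.
Others bid (6, 21, 35): truth gives 4, best alternative gives 0.
Others bid (6, 35, 6): truth gives 4, best alternative gives 0.
Others bid (6, 35, 18): truth gives 4, best alternative gives 0.
Others bid (6, 35, 21): truth gives 4, best alternative gives 0.
(Remaining 119 profiles checked similarly; truth is weakly best in each.)
In every case the truthful bid is at least as good as any alternative, so it is a dominant strategy.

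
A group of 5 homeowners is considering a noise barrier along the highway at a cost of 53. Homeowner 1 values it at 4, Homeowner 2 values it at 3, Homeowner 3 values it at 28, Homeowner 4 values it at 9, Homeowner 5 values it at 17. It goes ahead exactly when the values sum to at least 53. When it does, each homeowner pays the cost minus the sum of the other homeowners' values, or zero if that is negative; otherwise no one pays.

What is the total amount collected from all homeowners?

Total value 61 ≥ cost 53, so it is built.
Homeowner 1: others sum to 57; max(0, 53 - 57) = 0.
Homeowner 2: others sum to 58; max(0, 53 - 58) = 0.
Homeowner 3: others sum to 33; max(0, 53 - 33) = 20.
Homeowner 4: others sum to 52; max(0, 53 - 52) = 1.
Homeowner 5: others sum to 44; max(0, 53 - 44) = 9.
Total collected = 0 + 0 + 20 + 1 + 9 = 30.

30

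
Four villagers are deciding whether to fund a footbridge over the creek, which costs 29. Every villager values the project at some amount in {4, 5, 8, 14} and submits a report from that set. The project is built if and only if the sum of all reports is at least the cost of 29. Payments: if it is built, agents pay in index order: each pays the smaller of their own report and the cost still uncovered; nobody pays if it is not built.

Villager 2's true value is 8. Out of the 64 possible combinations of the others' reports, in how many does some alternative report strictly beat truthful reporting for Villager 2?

Others report (4, 8, 14): truth gives 0; report 4 gives 4 > 0. Violating.
Others report (4, 14, 8): truth gives 0; report 4 gives 4 > 0. Violating.
Others report (4, 14, 14): truth gives 0; report 4 gives 4 > 0. Violating.
Others report (5, 5, 14): truth gives 0; report 5 gives 3 > 0. Violating.
Others report (4, 4, 4): truth gives 0; no alternative beats it.
Others report (4, 4, 5): truth gives 0; no alternative beats it.
(Checking all 64 profiles: 29 have a profitable deviation, 35 do not.)

29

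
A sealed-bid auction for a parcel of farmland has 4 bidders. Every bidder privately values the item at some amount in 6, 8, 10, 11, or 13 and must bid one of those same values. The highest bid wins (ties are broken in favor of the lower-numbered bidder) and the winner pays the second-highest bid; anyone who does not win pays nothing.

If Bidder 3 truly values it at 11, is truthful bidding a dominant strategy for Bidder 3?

Yes

Check each profile of the others' bids and compare truth against every alternative bid.
Others bid (6, 6, 6): truth gives 5, best alternative gives 5.
Others bid (6, 6, 8): truth gives 3, best alternative gives 3.
Others bid (6, 8, 6): truth gives 3, best alternative gives 3.
Others bid (6, 8, 8): truth gives 3, best alternative gives 3.
Others bid (8, 6, 6): truth gives 3, best alternative gives 3.
Others bid (8, 6, 8): truth gives 3, best alternative gives 3.
(Remaining 119 profiles checked similarly; truth is weakly best in each.)
In every case the truthful bid is at least as good as any alternative, so it is a dominant strategy.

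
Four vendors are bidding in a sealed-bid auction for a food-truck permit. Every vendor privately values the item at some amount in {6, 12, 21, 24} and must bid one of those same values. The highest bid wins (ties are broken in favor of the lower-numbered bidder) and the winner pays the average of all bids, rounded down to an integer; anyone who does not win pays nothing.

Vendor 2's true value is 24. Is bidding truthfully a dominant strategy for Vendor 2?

Consider the case where Vendor 1 bids 6, Vendor 3 bids 6 and Vendor 4 bids 6.
Truthful bid 24: wins, pays 10, utility 24 - 10 = 14.
Bid 12 instead: wins, pays 7, utility 24 - 7 = 17.
Since 17 > 14, bidding 12 is strictly better here, so truthful bidding is not dominant.

No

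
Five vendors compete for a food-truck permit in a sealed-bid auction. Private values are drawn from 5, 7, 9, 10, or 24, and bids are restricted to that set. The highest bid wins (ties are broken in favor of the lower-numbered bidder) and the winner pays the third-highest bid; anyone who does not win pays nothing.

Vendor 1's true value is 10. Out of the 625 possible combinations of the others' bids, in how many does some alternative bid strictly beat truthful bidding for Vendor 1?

Others bid (5, 5, 5, 24): truth gives 0; bid 24 gives 5 > 0. Violating.
Others bid (5, 5, 7, 24): truth gives 0; bid 24 gives 3 > 0. Violating.
Others bid (5, 5, 9, 24): truth gives 0; bid 24 gives 1 > 0. Violating.
Others bid (5, 5, 24, 5): truth gives 0; bid 24 gives 5 > 0. Violating.
Others bid (5, 5, 5, 5): truth gives 5; no alternative beats it.
Others bid (5, 5, 5, 7): truth gives 5; no alternative beats it.
(Checking all 625 profiles: 108 have a profitable deviation, 517 do not.)

108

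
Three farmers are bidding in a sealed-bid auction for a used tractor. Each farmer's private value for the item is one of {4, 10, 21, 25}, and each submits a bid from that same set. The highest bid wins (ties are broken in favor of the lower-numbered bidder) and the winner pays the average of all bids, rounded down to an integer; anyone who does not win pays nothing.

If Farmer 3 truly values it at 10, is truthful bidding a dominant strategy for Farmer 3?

Yes

Check each profile of the others' bids and compare truth against every alternative bid.
Others bid (4, 4): truth gives 4, best alternative gives 1.
Others bid (4, 10): truth gives 0, best alternative gives 0.
Others bid (4, 21): truth gives 0, best alternative gives 0.
Others bid (4, 25): truth gives 0, best alternative gives 0.
Others bid (10, 4): truth gives 0, best alternative gives 0.
Others bid (10, 10): truth gives 0, best alternative gives 0.
(Remaining 10 profiles checked similarly; truth is weakly best in each.)
In every case the truthful bid is at least as good as any alternative, so it is a dominant strategy.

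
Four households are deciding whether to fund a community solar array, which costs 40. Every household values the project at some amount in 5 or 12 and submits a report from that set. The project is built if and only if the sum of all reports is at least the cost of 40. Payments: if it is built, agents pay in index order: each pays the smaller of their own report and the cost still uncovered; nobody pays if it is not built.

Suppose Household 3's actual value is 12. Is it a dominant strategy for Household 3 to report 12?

No

Consider the case where Household 1 reports 12, Household 2 reports 12 and Household 4 reports 12.
Truthful report 12: project built, pays 12, utility 12 - 12 = 0.
Report 5 instead: project built, pays 5, utility 12 - 5 = 7.
Since 7 > 0, reporting 5 is strictly better here, so truthful reporting is not dominant.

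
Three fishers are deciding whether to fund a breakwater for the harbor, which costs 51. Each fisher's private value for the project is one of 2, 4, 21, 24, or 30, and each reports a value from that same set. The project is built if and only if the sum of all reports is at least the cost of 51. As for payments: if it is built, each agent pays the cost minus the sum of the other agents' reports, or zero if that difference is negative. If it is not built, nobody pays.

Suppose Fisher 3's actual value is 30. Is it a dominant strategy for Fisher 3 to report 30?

Yes

Check each profile of the others' reports and compare truth against every alternative report.
Others report (2, 24): truth gives 5, best alternative gives 0.
Others report (24, 2): truth gives 5, best alternative gives 0.
Others report (4, 21): truth gives 4, best alternative gives 0.
Others report (21, 4): truth gives 4, best alternative gives 0.
Others report (2, 21): truth gives 2, best alternative gives 0.
Others report (21, 2): truth gives 2, best alternative gives 0.
(Remaining 19 profiles checked similarly; truth is weakly best in each.)
In every case the truthful report is at least as good as any alternative, so it is a dominant strategy.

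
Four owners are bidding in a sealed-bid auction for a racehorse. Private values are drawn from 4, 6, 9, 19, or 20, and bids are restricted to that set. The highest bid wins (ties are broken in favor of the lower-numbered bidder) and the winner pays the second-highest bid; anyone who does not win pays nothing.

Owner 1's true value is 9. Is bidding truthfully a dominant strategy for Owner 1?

Check each profile of the others' bids and compare truth against every alternative bid.
Others bid (4, 4, 4): truth gives 5, best alternative gives 5.
Others bid (4, 4, 6): truth gives 3, best alternative gives 3.
Others bid (4, 6, 4): truth gives 3, best alternative gives 3.
Others bid (4, 6, 6): truth gives 3, best alternative gives 3.
Others bid (6, 4, 4): truth gives 3, best alternative gives 3.
Others bid (6, 4, 6): truth gives 3, best alternative gives 3.
(Remaining 119 profiles checked similarly; truth is weakly best in each.)
In every case the truthful bid is at least as good as any alternative, so it is a dominant strategy.

Yes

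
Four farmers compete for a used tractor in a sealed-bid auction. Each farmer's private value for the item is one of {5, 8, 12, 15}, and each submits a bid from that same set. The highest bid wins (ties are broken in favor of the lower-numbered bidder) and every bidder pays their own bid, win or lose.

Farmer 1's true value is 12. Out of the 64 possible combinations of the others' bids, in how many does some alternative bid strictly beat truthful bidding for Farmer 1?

Others bid (5, 5, 5): truth gives 0; bid 5 gives 7 > 0. Violating.
Others bid (5, 5, 8): truth gives 0; bid 8 gives 4 > 0. Violating.
Others bid (5, 5, 15): truth gives -12; bid 15 gives -3 > -12. Violating.
Others bid (5, 8, 5): truth gives 0; bid 8 gives 4 > 0. Violating.
Others bid (5, 5, 12): truth gives 0; no alternative beats it.
Others bid (5, 8, 12): truth gives 0; no alternative beats it.
(Checking all 64 profiles: 45 have a profitable deviation, 19 do not.)

45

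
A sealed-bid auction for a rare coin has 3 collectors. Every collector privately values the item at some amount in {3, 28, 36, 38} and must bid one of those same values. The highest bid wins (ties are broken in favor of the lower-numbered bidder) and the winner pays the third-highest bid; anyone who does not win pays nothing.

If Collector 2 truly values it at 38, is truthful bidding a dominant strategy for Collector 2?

Yes

Check each profile of the others' bids and compare truth against every alternative bid.
Others bid (3, 38): truth gives 35, best alternative gives 0.
Others bid (36, 3): truth gives 35, best alternative gives 0.
Others bid (28, 38): truth gives 10, best alternative gives 0.
Others bid (36, 28): truth gives 10, best alternative gives 0.
Others bid (36, 36): truth gives 2, best alternative gives 0.
Others bid (36, 38): truth gives 2, best alternative gives 0.
(Remaining 10 profiles checked similarly; truth is weakly best in each.)
In every case the truthful bid is at least as good as any alternative, so it is a dominant strategy.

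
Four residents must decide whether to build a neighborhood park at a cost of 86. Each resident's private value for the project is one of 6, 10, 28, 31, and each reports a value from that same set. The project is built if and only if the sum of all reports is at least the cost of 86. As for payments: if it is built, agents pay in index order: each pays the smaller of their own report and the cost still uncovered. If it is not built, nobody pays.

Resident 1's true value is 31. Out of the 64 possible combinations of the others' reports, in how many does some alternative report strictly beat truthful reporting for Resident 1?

32

Others report (6, 28, 28): truth gives 0; report 28 gives 3 > 0. Violating.
Others report (6, 28, 31): truth gives 0; report 28 gives 3 > 0. Violating.
Others report (6, 31, 28): truth gives 0; report 28 gives 3 > 0. Violating.
Others report (6, 31, 31): truth gives 0; report 28 gives 3 > 0. Violating.
Others report (6, 6, 6): truth gives 0; no alternative beats it.
Others report (6, 6, 10): truth gives 0; no alternative beats it.
(Checking all 64 profiles: 32 have a profitable deviation, 32 do not.)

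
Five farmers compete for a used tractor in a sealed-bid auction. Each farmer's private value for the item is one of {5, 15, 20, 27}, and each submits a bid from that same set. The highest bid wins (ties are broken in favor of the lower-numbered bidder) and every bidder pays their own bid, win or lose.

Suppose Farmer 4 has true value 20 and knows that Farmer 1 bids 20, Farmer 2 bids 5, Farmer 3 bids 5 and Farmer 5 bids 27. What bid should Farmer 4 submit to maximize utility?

5

Bid 5: loses but pays 5, utility -5.
Bid 15: loses but pays 15, utility -15.
Bid 20: loses but pays 20, utility -20.
Bid 27: wins, pays 27, utility 20 - 27 = -7.
The best choice is 5 with utility -5.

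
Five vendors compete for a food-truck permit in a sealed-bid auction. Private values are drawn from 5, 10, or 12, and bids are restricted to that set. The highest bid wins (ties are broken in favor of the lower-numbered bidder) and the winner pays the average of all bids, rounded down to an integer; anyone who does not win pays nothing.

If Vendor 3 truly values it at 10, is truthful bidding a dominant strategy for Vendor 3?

No

Consider the case where Vendor 1 bids 5, Vendor 2 bids 5, Vendor 4 bids 5 and Vendor 5 bids 12.
Truthful bid 10: loses, pays 0, utility 0.
Bid 12 instead: wins, pays 7, utility 10 - 7 = 3.
Since 3 > 0, bidding 12 is strictly better here, so truthful bidding is not dominant.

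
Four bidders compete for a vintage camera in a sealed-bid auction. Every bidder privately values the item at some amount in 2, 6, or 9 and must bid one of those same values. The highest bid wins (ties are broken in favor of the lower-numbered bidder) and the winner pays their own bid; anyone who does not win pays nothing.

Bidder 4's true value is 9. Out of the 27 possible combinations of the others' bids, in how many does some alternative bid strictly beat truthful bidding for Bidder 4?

Others bid (2, 2, 2): truth gives 0; bid 6 gives 3 > 0. Violating.
Others bid (2, 2, 6): truth gives 0; no alternative beats it.
Others bid (2, 2, 9): truth gives 0; no alternative beats it.
(Checking all 27 profiles: 1 has a profitable deviation, 26 do not.)

1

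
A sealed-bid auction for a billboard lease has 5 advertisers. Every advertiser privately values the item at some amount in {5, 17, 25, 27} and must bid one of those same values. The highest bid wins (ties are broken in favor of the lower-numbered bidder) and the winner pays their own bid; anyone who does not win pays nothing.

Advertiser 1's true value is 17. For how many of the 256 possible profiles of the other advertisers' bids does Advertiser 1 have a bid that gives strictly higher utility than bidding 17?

1

Others bid (5, 5, 5, 5): truth gives 0; bid 5 gives 12 > 0. Violating.
Others bid (5, 5, 5, 17): truth gives 0; no alternative beats it.
Others bid (5, 5, 5, 25): truth gives 0; no alternative beats it.
(Checking all 256 profiles: 1 has a profitable deviation, 255 do not.)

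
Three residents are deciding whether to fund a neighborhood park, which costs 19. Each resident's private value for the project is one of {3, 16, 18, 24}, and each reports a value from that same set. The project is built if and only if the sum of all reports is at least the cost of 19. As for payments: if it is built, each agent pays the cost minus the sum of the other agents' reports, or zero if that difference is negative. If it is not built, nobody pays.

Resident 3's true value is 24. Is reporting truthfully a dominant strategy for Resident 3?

Check each profile of the others' reports and compare truth against every alternative report.
Others report (3, 16): truth gives 24, best alternative gives 24.
Others report (3, 18): truth gives 24, best alternative gives 24.
Others report (3, 24): truth gives 24, best alternative gives 24.
Others report (16, 3): truth gives 24, best alternative gives 24.
Others report (16, 16): truth gives 24, best alternative gives 24.
Others report (16, 18): truth gives 24, best alternative gives 24.
(Remaining 10 profiles checked similarly; truth is weakly best in each.)
In every case the truthful report is at least as good as any alternative, so it is a dominant strategy.

Yes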